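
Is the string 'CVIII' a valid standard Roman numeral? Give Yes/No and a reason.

'CVIII': Check the rules: uses only the symbols I, V, X, L, C, D, M; no symbol is repeated more than three times in a row; V, L and D each appear at most once; no smaller symbol precedes a larger one (values never increase from left to right). Value: C (100) + V (5) + I (1) + I (1) + I (1) = 108. So it is a valid standard Roman numeral.

Yes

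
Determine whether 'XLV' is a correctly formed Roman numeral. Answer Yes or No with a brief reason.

'XLV': Check the rules: uses only the symbols I, V, X, L, C, D, M; no symbol is repeated more than three times in a row; V, L and D each appear at most once; the only place a smaller symbol precedes a larger one is the allowed subtractive pair XL, the symbol right after such a pair (if any) is smaller than the pair's first symbol, and otherwise the values never increase from left to right. Value: XL (40) + V (5) = 45. So it is a valid standard Roman numeral.

Yes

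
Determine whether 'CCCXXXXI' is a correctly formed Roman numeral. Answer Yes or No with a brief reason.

'CCCXXXXI': More than 3 consecutive X's

No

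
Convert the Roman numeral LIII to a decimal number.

LIII: L=50, I=1, I=1, I=1
50 + 1 + 1 + 1 = 53

53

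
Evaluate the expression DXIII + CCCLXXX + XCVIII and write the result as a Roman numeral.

DXIII = 513, CCCLXXX = 380, XCVIII = 98
513 + 380 = 893
893 + 98 = 991

CMXCI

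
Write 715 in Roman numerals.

Convert 715 to Roman numerals:
  715 contains 1×500 (D)
  215 contains 2×100 (CC)
  15 contains 1×10 (X)
  5 contains 1×5 (V)

DCCXV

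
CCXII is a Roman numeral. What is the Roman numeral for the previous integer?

CCXII = 212, so the previous integer is 212 - 1 = 211

CCXI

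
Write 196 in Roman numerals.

Convert 196 to Roman numerals:
  196 contains 1×100 (C)
  96 contains 1×90 (XC)
  6 contains 1×5 (V)
  1 contains 1×1 (I)

CXCVI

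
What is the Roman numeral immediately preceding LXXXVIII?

LXXXVIII = 88, so the previous integer is 88 - 1 = 87

LXXXVII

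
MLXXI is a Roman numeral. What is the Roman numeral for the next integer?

MLXXI = 1071, so the next integer is 1071 + 1 = 1072

MLXXII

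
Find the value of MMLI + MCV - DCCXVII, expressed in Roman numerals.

MMLI = 2051, MCV = 1105, DCCXVII = 717
2051 + 1105 = 3156
3156 - 717 = 2439

MMCDXXXIX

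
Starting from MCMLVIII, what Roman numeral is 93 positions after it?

MCMLVIII = 1958
1958 + 93 = 2051

MMLI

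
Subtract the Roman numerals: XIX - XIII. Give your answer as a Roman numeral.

XIX = 19
XIII = 13
19 - 13 = 6

VI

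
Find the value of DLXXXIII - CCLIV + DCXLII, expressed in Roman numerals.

DLXXXIII = 583, CCLIV = 254, DCXLII = 642
583 - 254 = 329
329 + 642 = 971

CMLXXI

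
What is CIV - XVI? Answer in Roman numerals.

CIV = 104
XVI = 16
104 - 16 = 88

LXXXVIII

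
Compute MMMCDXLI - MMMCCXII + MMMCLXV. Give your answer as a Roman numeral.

MMMCDXLI = 3441, MMMCCXII = 3212, MMMCLXV = 3165
3441 - 3212 = 229
229 + 3165 = 3394

MMMCCCXCIV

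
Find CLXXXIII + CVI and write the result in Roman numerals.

CLXXXIII = 183
CVI = 106
183 + 106 = 289

CCLXXXIX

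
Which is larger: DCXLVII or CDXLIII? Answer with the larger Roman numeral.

DCXLVII = 647
CDXLIII = 443
647 is larger

DCXLVII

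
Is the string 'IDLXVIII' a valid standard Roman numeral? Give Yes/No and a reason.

'IDLXVIII': Invalid subtractive combination: ID

No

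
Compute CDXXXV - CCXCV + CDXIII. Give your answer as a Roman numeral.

CDXXXV = 435, CCXCV = 295, CDXIII = 413
435 - 295 = 140
140 + 413 = 553

DLIII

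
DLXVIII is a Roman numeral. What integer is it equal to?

DLXVIII: D=500, L=50, X=10, V=5, I=1, I=1, I=1
500 + 50 + 10 + 5 + 1 + 1 + 1 = 568

568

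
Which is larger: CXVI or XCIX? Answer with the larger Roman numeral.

CXVI = 116
XCIX = 99
116 is larger

CXVI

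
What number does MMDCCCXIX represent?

MMDCCCXIX: M=1000, M=1000, D=500, C=100, C=100, C=100, X=10, IX=9
1000 + 1000 + 500 + 100 + 100 + 100 + 10 + 9 = 2819

2819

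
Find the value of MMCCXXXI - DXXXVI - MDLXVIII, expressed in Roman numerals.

MMCCXXXI = 2231, DXXXVI = 536, MDLXVIII = 1568
2231 - 536 = 1695
1695 - 1568 = 127

CXXVII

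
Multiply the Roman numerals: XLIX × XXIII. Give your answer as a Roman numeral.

XLIX = 49
XXIII = 23
49 × 23 = 1127

MCXXVII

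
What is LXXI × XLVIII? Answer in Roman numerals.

LXXI = 71
XLVIII = 48
71 × 48 = 3408

MMMCDVIII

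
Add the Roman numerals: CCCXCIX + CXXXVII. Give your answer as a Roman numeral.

CCCXCIX = 399
CXXXVII = 137
399 + 137 = 536

DXXXVI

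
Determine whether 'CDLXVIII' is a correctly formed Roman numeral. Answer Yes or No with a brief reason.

'CDLXVIII': Check the rules: uses only the symbols I, V, X, L, C, D, M; no symbol is repeated more than three times in a row; V, L and D each appear at most once; the only place a smaller symbol precedes a larger one is the allowed subtractive pair CD, the symbol right after such a pair (if any) is smaller than the pair's first symbol, and otherwise the values never increase from left to right. Value: CD (400) + L (50) + X (10) + V (5) + I (1) + I (1) + I (1) = 468. So it is a valid standard Roman numeral.

Yes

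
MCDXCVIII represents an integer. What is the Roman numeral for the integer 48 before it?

MCDXCVIII = 1498
1498 - 48 = 1450

MCDL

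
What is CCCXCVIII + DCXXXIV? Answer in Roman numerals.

CCCXCVIII = 398
DCXXXIV = 634
398 + 634 = 1032

MXXXII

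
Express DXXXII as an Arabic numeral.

DXXXII: D=500, X=10, X=10, X=10, I=1, I=1
500 + 10 + 10 + 10 + 1 + 1 = 532

532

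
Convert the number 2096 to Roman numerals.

Convert 2096 to Roman numerals:
  2096 contains 2×1000 (MM)
  96 contains 1×90 (XC)
  6 contains 1×5 (V)
  1 contains 1×1 (I)

MMXCVI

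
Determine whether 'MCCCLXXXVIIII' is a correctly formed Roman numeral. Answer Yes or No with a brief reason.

'MCCCLXXXVIIII': More than 3 consecutive I's

No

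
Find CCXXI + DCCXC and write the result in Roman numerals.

CCXXI = 221
DCCXC = 790
221 + 790 = 1011

MXI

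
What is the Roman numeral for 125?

Convert 125 to Roman numerals:
  125 contains 1×100 (C)
  25 contains 2×10 (XX)
  5 contains 1×5 (V)

CXXV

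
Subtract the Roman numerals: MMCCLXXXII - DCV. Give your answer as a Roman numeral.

MMCCLXXXII = 2282
DCV = 605
2282 - 605 = 1677

MDCLXXVII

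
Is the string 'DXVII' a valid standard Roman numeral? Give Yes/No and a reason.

'DXVII': Check the rules: uses only the symbols I, V, X, L, C, D, M; no symbol is repeated more than three times in a row; V, L and D each appear at most once; no smaller symbol precedes a larger one (values never increase from left to right). Value: D (500) + X (10) + V (5) + I (1) + I (1) = 517. So it is a valid standard Roman numeral.

Yes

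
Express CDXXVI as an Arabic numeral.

CDXXVI: CD=400, X=10, X=10, V=5, I=1
400 + 10 + 10 + 5 + 1 = 426

426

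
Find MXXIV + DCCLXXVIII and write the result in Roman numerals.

MXXIV = 1024
DCCLXXVIII = 778
1024 + 778 = 1802

MDCCCII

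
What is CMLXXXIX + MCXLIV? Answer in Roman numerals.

CMLXXXIX = 989
MCXLIV = 1144
989 + 1144 = 2133

MMCXXXIII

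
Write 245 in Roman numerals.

Convert 245 to Roman numerals:
  245 contains 2×100 (CC)
  45 contains 1×40 (XL)
  5 contains 1×5 (V)

CCXLV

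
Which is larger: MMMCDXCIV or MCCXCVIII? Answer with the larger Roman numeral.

MMMCDXCIV = 3494
MCCXCVIII = 1298
3494 is larger

MMMCDXCIV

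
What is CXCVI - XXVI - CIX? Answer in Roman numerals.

CXCVI = 196, XXVI = 26, CIX = 109
196 - 26 = 170
170 - 109 = 61

LXI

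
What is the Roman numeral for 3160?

Convert 3160 to Roman numerals:
  3160 contains 3×1000 (MMM)
  160 contains 1×100 (C)
  60 contains 1×50 (L)
  10 contains 1×10 (X)

MMMCLX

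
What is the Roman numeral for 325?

Convert 325 to Roman numerals:
  325 contains 3×100 (CCC)
  25 contains 2×10 (XX)
  5 contains 1×5 (V)

CCCXXV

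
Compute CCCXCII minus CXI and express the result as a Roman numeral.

CCCXCII = 392
CXI = 111
392 - 111 = 281

CCLXXXI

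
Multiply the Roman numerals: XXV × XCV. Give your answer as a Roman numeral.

XXV = 25
XCV = 95
25 × 95 = 2375

MMCCCLXXV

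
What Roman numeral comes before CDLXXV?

CDLXXV = 475, so the previous integer is 475 - 1 = 474

CDLXXIV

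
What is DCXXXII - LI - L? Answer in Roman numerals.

DCXXXII = 632, LI = 51, L = 50
632 - 51 = 581
581 - 50 = 531

DXXXI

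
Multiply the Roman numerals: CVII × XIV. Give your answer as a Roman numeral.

CVII = 107
XIV = 14
107 × 14 = 1498

MCDXCVIII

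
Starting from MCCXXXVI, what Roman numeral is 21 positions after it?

MCCXXXVI = 1236
1236 + 21 = 1257

MCCLVII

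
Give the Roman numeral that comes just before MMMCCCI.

MMMCCCI = 3301, so the previous integer is 3301 - 1 = 3300

MMMCCC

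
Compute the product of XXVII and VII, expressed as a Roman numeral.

XXVII = 27
VII = 7
27 × 7 = 189

CLXXXIX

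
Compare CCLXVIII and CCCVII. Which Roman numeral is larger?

CCLXVIII = 268
CCCVII = 307
307 is larger

CCCVII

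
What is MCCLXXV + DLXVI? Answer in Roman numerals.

MCCLXXV = 1275
DLXVI = 566
1275 + 566 = 1841

MDCCCXLI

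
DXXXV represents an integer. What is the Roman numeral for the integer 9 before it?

DXXXV = 535
535 - 9 = 526

DXXVI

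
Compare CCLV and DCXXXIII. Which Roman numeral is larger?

CCLV = 255
DCXXXIII = 633
633 is larger

DCXXXIII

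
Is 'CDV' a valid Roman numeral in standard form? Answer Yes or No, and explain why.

'CDV': Check the rules: uses only the symbols I, V, X, L, C, D, M; no symbol is repeated more than three times in a row; V, L and D each appear at most once; the only place a smaller symbol precedes a larger one is the allowed subtractive pair CD, the symbol right after such a pair (if any) is smaller than the pair's first symbol, and otherwise the values never increase from left to right. Value: CD (400) + V (5) = 405. So it is a valid standard Roman numeral.

Yes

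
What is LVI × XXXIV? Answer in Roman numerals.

LVI = 56
XXXIV = 34
56 × 34 = 1904

MCMIV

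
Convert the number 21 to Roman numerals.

Convert 21 to Roman numerals:
  21 contains 2×10 (XX)
  1 contains 1×1 (I)

XXI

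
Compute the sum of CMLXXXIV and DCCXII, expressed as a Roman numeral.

CMLXXXIV = 984
DCCXII = 712
984 + 712 = 1696

MDCXCVI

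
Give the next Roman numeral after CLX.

CLX = 160, so the next integer is 160 + 1 = 161

CLXI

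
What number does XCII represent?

XCII: XC=90, I=1, I=1
90 + 1 + 1 = 92

92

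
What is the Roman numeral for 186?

Convert 186 to Roman numerals:
  186 contains 1×100 (C)
  86 contains 1×50 (L)
  36 contains 3×10 (XXX)
  6 contains 1×5 (V)
  1 contains 1×1 (I)

CLXXXVI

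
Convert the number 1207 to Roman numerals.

Convert 1207 to Roman numerals:
  1207 contains 1×1000 (M)
  207 contains 2×100 (CC)
  7 contains 1×5 (V)
  2 contains 2×1 (II)

MCCVII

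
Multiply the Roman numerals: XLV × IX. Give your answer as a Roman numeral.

XLV = 45
IX = 9
45 × 9 = 405

CDV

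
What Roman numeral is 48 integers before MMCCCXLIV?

MMCCCXLIV = 2344
2344 - 48 = 2296

MMCCXCVI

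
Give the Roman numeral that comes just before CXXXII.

CXXXII = 132, so the previous integer is 132 - 1 = 131

CXXXI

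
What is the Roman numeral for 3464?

Convert 3464 to Roman numerals:
  3464 contains 3×1000 (MMM)
  464 contains 1×400 (CD)
  64 contains 1×50 (L)
  14 contains 1×10 (X)
  4 contains 1×4 (IV)

MMMCDLXIV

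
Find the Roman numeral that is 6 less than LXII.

LXII = 62
62 - 6 = 56

LVI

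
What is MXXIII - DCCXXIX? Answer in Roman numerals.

MXXIII = 1023
DCCXXIX = 729
1023 - 729 = 294

CCXCIV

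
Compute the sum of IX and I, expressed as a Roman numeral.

IX = 9
I = 1
9 + 1 = 10

X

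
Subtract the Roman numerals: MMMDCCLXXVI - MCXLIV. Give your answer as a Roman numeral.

MMMDCCLXXVI = 3776
MCXLIV = 1144
3776 - 1144 = 2632

MMDCXXXII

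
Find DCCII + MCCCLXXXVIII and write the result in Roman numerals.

DCCII = 702
MCCCLXXXVIII = 1388
702 + 1388 = 2090

MMXC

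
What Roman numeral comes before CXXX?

CXXX = 130; previous is 129

CXXIX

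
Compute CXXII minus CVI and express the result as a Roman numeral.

CXXII = 122
CVI = 106
122 - 106 = 16

XVI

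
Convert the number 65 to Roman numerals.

Convert 65 to Roman numerals:
  65 contains 1×50 (L)
  15 contains 1×10 (X)
  5 contains 1×5 (V)

LXV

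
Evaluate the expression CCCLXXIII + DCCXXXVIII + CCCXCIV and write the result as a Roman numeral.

CCCLXXIII = 373, DCCXXXVIII = 738, CCCXCIV = 394
373 + 738 = 1111
1111 + 394 = 1505

MDV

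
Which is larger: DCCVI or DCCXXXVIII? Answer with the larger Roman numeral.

DCCVI = 706
DCCXXXVIII = 738
738 is larger

DCCXXXVIII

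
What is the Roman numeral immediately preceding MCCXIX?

MCCXIX = 1219; previous is 1218

MCCXVIII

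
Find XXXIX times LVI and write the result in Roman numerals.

XXXIX = 39
LVI = 56
39 × 56 = 2184

MMCLXXXIV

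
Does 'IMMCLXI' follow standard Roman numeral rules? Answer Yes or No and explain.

'IMMCLXI': Invalid subtractive combination: IM

No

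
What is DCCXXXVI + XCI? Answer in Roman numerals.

DCCXXXVI = 736
XCI = 91
736 + 91 = 827

DCCCXXVII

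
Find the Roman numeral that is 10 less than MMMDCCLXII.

MMMDCCLXII = 3762
3762 - 10 = 3752

MMMDCCLII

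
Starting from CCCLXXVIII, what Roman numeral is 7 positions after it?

CCCLXXVIII = 378
378 + 7 = 385

CCCLXXXV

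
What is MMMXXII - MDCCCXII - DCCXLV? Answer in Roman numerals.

MMMXXII = 3022, MDCCCXII = 1812, DCCXLV = 745
3022 - 1812 = 1210
1210 - 745 = 465

CDLXV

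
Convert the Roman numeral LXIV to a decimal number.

LXIV: L=50, X=10, IV=4
50 + 10 + 4 = 64

64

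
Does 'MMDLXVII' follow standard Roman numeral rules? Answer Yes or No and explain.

'MMDLXVII': Check the rules: uses only the symbols I, V, X, L, C, D, M; no symbol is repeated more than three times in a row; V, L and D each appear at most once; no smaller symbol precedes a larger one (values never increase from left to right). Value: M (1000) + M (1000) + D (500) + L (50) + X (10) + V (5) + I (1) + I (1) = 2567. So it is a valid standard Roman numeral.

Yes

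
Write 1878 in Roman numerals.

Convert 1878 to Roman numerals:
  1878 contains 1×1000 (M)
  878 contains 1×500 (D)
  378 contains 3×100 (CCC)
  78 contains 1×50 (L)
  28 contains 2×10 (XX)
  8 contains 1×5 (V)
  3 contains 3×1 (III)

MDCCCLXXVIII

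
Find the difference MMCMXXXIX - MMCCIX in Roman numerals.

MMCMXXXIX = 2939
MMCCIX = 2209
2939 - 2209 = 730

DCCXXX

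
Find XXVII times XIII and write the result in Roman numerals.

XXVII = 27
XIII = 13
27 × 13 = 351

CCCLI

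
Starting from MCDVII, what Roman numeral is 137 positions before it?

MCDVII = 1407
1407 - 137 = 1270

MCCLXX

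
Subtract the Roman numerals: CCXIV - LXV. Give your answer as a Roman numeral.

CCXIV = 214
LXV = 65
214 - 65 = 149

CXLIX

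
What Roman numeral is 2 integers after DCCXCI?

DCCXCI = 791
791 + 2 = 793

DCCXCIII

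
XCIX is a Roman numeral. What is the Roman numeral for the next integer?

XCIX = 99; next is 100

C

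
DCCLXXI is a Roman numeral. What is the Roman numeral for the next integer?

DCCLXXI = 771, so the next integer is 771 + 1 = 772

DCCLXXII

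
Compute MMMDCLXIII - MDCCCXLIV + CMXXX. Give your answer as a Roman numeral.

MMMDCLXIII = 3663, MDCCCXLIV = 1844, CMXXX = 930
3663 - 1844 = 1819
1819 + 930 = 2749

MMDCCXLIX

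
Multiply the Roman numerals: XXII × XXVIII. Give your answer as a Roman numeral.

XXII = 22
XXVIII = 28
22 × 28 = 616

DCXVI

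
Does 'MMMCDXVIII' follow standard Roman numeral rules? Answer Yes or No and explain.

'MMMCDXVIII': Check the rules: uses only the symbols I, V, X, L, C, D, M; no symbol is repeated more than three times in a row; V, L and D each appear at most once; the only place a smaller symbol precedes a larger one is the allowed subtractive pair CD, the symbol right after such a pair (if any) is smaller than the pair's first symbol, and otherwise the values never increase from left to right. Value: M (1000) + M (1000) + M (1000) + CD (400) + X (10) + V (5) + I (1) + I (1) + I (1) = 3418. So it is a valid standard Roman numeral.

Yes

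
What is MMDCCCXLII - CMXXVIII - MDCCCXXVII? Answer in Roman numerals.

MMDCCCXLII = 2842, CMXXVIII = 928, MDCCCXXVII = 1827
2842 - 928 = 1914
1914 - 1827 = 87

LXXXVII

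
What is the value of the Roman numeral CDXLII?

CDXLII: CD=400, XL=40, I=1, I=1
400 + 40 + 1 + 1 = 442

442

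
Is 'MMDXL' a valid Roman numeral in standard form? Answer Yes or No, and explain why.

'MMDXL': Check the rules: uses only the symbols I, V, X, L, C, D, M; no symbol is repeated more than three times in a row; V, L and D each appear at most once; the only place a smaller symbol precedes a larger one is the allowed subtractive pair XL, the symbol right after such a pair (if any) is smaller than the pair's first symbol, and otherwise the values never increase from left to right. Value: M (1000) + M (1000) + D (500) + XL (40) = 2540. So it is a valid standard Roman numeral.

Yes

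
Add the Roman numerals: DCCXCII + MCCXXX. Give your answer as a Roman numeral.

DCCXCII = 792
MCCXXX = 1230
792 + 1230 = 2022

MMXXII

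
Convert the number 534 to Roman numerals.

Convert 534 to Roman numerals:
  534 contains 1×500 (D)
  34 contains 3×10 (XXX)
  4 contains 1×4 (IV)

DXXXIV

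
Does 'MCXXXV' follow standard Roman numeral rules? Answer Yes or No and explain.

'MCXXXV': Check the rules: uses only the symbols I, V, X, L, C, D, M; no symbol is repeated more than three times in a row; V, L and D each appear at most once; no smaller symbol precedes a larger one (values never increase from left to right). Value: M (1000) + C (100) + X (10) + X (10) + X (10) + V (5) = 1135. So it is a valid standard Roman numeral.

Yes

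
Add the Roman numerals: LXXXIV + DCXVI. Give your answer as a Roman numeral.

LXXXIV = 84
DCXVI = 616
84 + 616 = 700

DCC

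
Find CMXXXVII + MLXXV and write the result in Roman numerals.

CMXXXVII = 937
MLXXV = 1075
937 + 1075 = 2012

MMXII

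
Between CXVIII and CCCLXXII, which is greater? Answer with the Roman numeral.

CXVIII = 118
CCCLXXII = 372
372 is larger

CCCLXXII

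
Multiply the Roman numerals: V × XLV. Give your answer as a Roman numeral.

V = 5
XLV = 45
5 × 45 = 225

CCXXV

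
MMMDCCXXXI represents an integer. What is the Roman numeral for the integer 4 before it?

MMMDCCXXXI = 3731
3731 - 4 = 3727

MMMDCCXXVII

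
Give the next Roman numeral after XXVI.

XXVI = 26, so the next integer is 26 + 1 = 27

XXVII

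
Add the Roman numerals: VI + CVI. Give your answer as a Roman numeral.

VI = 6
CVI = 106
6 + 106 = 112

CXII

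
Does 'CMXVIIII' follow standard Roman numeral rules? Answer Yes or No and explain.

'CMXVIIII': More than 3 consecutive I's

No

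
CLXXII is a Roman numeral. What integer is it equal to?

CLXXII: C=100, L=50, X=10, X=10, I=1, I=1
100 + 50 + 10 + 10 + 1 + 1 = 172

172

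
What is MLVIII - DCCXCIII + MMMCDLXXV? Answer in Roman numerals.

MLVIII = 1058, DCCXCIII = 793, MMMCDLXXV = 3475
1058 - 793 = 265
265 + 3475 = 3740

MMMDCCXL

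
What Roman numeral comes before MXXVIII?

MXXVIII = 1028; previous is 1027

MXXVII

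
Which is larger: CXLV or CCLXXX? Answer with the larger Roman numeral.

CXLV = 145
CCLXXX = 280
280 is larger

CCLXXX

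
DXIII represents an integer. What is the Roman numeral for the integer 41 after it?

DXIII = 513
513 + 41 = 554

DLIV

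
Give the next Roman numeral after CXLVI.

CXLVI = 146, so the next integer is 146 + 1 = 147

CXLVII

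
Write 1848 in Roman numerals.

Convert 1848 to Roman numerals:
  1848 contains 1×1000 (M)
  848 contains 1×500 (D)
  348 contains 3×100 (CCC)
  48 contains 1×40 (XL)
  8 contains 1×5 (V)
  3 contains 3×1 (III)

MDCCCXLVIII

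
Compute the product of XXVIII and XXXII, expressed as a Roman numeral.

XXVIII = 28
XXXII = 32
28 × 32 = 896

DCCCXCVI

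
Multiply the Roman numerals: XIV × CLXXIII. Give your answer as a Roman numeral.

XIV = 14
CLXXIII = 173
14 × 173 = 2422

MMCDXXII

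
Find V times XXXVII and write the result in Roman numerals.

V = 5
XXXVII = 37
5 × 37 = 185

CLXXXV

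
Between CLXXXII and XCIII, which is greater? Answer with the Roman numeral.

CLXXXII = 182
XCIII = 93
182 is larger

CLXXXII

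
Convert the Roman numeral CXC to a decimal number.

CXC: C=100, XC=90
100 + 90 = 190

190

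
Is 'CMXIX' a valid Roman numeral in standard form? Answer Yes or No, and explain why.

'CMXIX': Check the rules: uses only the symbols I, V, X, L, C, D, M; no symbol is repeated more than three times in a row; V, L and D each appear at most once; the only places a smaller symbol precedes a larger one are the allowed subtractive pairs CM, IX, the symbol right after such a pair (if any) is smaller than the pair's first symbol, and otherwise the values never increase from left to right. Value: CM (900) + X (10) + IX (9) = 919. So it is a valid standard Roman numeral.

Yes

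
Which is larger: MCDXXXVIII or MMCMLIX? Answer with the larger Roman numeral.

MCDXXXVIII = 1438
MMCMLIX = 2959
2959 is larger

MMCMLIX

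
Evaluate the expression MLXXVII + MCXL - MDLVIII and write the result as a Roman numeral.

MLXXVII = 1077, MCXL = 1140, MDLVIII = 1558
1077 + 1140 = 2217
2217 - 1558 = 659

DCLIX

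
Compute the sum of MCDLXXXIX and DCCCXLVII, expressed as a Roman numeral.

MCDLXXXIX = 1489
DCCCXLVII = 847
1489 + 847 = 2336

MMCCCXXXVI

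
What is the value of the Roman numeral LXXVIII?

LXXVIII: L=50, X=10, X=10, V=5, I=1, I=1, I=1
50 + 10 + 10 + 5 + 1 + 1 + 1 = 78

78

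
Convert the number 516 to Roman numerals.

Convert 516 to Roman numerals:
  516 contains 1×500 (D)
  16 contains 1×10 (X)
  6 contains 1×5 (V)
  1 contains 1×1 (I)

DXVI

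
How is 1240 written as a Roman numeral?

Convert 1240 to Roman numerals:
  1240 contains 1×1000 (M)
  240 contains 2×100 (CC)
  40 contains 1×40 (XL)

MCCXL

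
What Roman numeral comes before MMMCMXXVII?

MMMCMXXVII = 3927, so the previous integer is 3927 - 1 = 3926

MMMCMXXVI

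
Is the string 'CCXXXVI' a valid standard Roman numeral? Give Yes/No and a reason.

'CCXXXVI': Check the rules: uses only the symbols I, V, X, L, C, D, M; no symbol is repeated more than three times in a row; V, L and D each appear at most once; no smaller symbol precedes a larger one (values never increase from left to right). Value: C (100) + C (100) + X (10) + X (10) + X (10) + V (5) + I (1) = 236. So it is a valid standard Roman numeral.

Yes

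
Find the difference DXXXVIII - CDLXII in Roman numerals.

DXXXVIII = 538
CDLXII = 462
538 - 462 = 76

LXXVI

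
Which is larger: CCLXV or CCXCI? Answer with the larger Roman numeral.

CCLXV = 265
CCXCI = 291
291 is larger

CCXCI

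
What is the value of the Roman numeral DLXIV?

DLXIV: D=500, L=50, X=10, IV=4
500 + 50 + 10 + 4 = 564

564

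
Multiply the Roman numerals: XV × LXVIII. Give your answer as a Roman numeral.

XV = 15
LXVIII = 68
15 × 68 = 1020

MXX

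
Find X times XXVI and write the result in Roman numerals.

X = 10
XXVI = 26
10 × 26 = 260

CCLX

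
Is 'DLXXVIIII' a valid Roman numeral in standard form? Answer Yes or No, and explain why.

'DLXXVIIII': More than 3 consecutive I's

No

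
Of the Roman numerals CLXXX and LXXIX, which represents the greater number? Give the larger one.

CLXXX = 180
LXXIX = 79
180 is larger

CLXXX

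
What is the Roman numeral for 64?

Convert 64 to Roman numerals:
  64 contains 1×50 (L)
  14 contains 1×10 (X)
  4 contains 1×4 (IV)

LXIV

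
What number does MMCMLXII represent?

MMCMLXII: M=1000, M=1000, CM=900, L=50, X=10, I=1, I=1
1000 + 1000 + 900 + 50 + 10 + 1 + 1 = 2962

2962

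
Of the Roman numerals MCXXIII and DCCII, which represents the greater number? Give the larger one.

MCXXIII = 1123
DCCII = 702
1123 is larger

MCXXIII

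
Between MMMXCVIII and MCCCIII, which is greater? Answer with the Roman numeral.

MMMXCVIII = 3098
MCCCIII = 1303
3098 is larger

MMMXCVIII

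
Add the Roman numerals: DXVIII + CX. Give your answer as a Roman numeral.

DXVIII = 518
CX = 110
518 + 110 = 628

DCXXVIII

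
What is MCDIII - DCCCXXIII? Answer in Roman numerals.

MCDIII = 1403
DCCCXXIII = 823
1403 - 823 = 580

DLXXX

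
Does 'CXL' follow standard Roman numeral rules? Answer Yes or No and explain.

'CXL': Check the rules: uses only the symbols I, V, X, L, C, D, M; no symbol is repeated more than three times in a row; V, L and D each appear at most once; the only place a smaller symbol precedes a larger one is the allowed subtractive pair XL, the symbol right after such a pair (if any) is smaller than the pair's first symbol, and otherwise the values never increase from left to right. Value: C (100) + XL (40) = 140. So it is a valid standard Roman numeral.

Yes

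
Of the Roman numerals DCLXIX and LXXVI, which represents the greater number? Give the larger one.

DCLXIX = 669
LXXVI = 76
669 is larger

DCLXIX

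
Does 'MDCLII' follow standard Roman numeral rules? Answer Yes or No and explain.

'MDCLII': Check the rules: uses only the symbols I, V, X, L, C, D, M; no symbol is repeated more than three times in a row; V, L and D each appear at most once; no smaller symbol precedes a larger one (values never increase from left to right). Value: M (1000) + D (500) + C (100) + L (50) + I (1) + I (1) = 1652. So it is a valid standard Roman numeral.

Yes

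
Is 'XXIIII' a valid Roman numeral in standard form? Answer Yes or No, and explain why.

'XXIIII': More than 3 consecutive I's

No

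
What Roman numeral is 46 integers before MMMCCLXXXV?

MMMCCLXXXV = 3285
3285 - 46 = 3239

MMMCCXXXIX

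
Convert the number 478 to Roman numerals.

Convert 478 to Roman numerals:
  478 contains 1×400 (CD)
  78 contains 1×50 (L)
  28 contains 2×10 (XX)
  8 contains 1×5 (V)
  3 contains 3×1 (III)

CDLXXVIII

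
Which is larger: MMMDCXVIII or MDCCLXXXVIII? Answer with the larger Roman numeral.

MMMDCXVIII = 3618
MDCCLXXXVIII = 1788
3618 is larger

MMMDCXVIII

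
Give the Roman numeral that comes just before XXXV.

XXXV = 35, so the previous integer is 35 - 1 = 34

XXXIV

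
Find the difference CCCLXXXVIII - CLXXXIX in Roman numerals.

CCCLXXXVIII = 388
CLXXXIX = 189
388 - 189 = 199

CXCIX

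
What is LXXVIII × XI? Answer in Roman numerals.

LXXVIII = 78
XI = 11
78 × 11 = 858

DCCCLVIII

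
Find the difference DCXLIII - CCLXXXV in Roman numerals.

DCXLIII = 643
CCLXXXV = 285
643 - 285 = 358

CCCLVIII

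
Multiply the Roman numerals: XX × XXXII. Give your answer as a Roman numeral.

XX = 20
XXXII = 32
20 × 32 = 640

DCXL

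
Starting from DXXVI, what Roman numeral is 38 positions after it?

DXXVI = 526
526 + 38 = 564

DLXIV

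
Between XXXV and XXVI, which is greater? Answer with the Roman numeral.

XXXV = 35
XXVI = 26
35 is larger

XXXV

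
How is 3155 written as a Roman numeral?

Convert 3155 to Roman numerals:
  3155 contains 3×1000 (MMM)
  155 contains 1×100 (C)
  55 contains 1×50 (L)
  5 contains 1×5 (V)

MMMCLV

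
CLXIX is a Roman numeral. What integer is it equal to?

CLXIX: C=100, L=50, X=10, IX=9
100 + 50 + 10 + 9 = 169

169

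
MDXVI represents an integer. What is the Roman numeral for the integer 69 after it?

MDXVI = 1516
1516 + 69 = 1585

MDLXXXV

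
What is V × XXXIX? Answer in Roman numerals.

V = 5
XXXIX = 39
5 × 39 = 195

CXCV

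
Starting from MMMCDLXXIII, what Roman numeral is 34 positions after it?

MMMCDLXXIII = 3473
3473 + 34 = 3507

MMMDVII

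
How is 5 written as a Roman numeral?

Convert 5 to Roman numerals:
  5 contains 1×5 (V)

V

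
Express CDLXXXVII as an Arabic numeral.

CDLXXXVII: CD=400, L=50, X=10, X=10, X=10, V=5, I=1, I=1
400 + 50 + 10 + 10 + 10 + 5 + 1 + 1 = 487

487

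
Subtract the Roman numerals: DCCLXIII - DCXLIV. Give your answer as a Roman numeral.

DCCLXIII = 763
DCXLIV = 644
763 - 644 = 119

CXIX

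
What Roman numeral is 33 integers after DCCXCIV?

DCCXCIV = 794
794 + 33 = 827

DCCCXXVII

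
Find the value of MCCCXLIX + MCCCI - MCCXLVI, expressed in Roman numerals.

MCCCXLIX = 1349, MCCCI = 1301, MCCXLVI = 1246
1349 + 1301 = 2650
2650 - 1246 = 1404

MCDIV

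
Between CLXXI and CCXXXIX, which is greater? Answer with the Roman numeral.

CLXXI = 171
CCXXXIX = 239
239 is larger

CCXXXIX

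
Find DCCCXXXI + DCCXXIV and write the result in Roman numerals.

DCCCXXXI = 831
DCCXXIV = 724
831 + 724 = 1555

MDLV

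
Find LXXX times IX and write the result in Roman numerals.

LXXX = 80
IX = 9
80 × 9 = 720

DCCXX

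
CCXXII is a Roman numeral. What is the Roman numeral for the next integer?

CCXXII = 222, so the next integer is 222 + 1 = 223

CCXXIII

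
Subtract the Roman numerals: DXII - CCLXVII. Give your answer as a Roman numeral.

DXII = 512
CCLXVII = 267
512 - 267 = 245

CCXLV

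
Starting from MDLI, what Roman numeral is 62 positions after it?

MDLI = 1551
1551 + 62 = 1613

MDCXIII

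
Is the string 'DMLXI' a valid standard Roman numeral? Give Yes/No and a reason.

'DMLXI': Invalid subtractive combination: DM

No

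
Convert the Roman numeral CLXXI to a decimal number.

CLXXI: C=100, L=50, X=10, X=10, I=1
100 + 50 + 10 + 10 + 1 = 171

171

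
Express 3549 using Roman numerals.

Convert 3549 to Roman numerals:
  3549 contains 3×1000 (MMM)
  549 contains 1×500 (D)
  49 contains 1×40 (XL)
  9 contains 1×9 (IX)

MMMDXLIX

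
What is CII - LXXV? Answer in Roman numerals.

CII = 102
LXXV = 75
102 - 75 = 27

XXVII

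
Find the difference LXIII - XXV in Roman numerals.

LXIII = 63
XXV = 25
63 - 25 = 38

XXXVIII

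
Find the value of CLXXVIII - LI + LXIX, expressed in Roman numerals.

CLXXVIII = 178, LI = 51, LXIX = 69
178 - 51 = 127
127 + 69 = 196

CXCVI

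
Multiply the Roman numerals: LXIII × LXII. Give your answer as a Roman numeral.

LXIII = 63
LXII = 62
63 × 62 = 3906

MMMCMVI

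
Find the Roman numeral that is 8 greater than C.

C = 100
100 + 8 = 108

CVIII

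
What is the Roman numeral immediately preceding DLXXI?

DLXXI = 571; previous is 570

DLXX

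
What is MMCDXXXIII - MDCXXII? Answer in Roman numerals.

MMCDXXXIII = 2433
MDCXXII = 1622
2433 - 1622 = 811

DCCCXI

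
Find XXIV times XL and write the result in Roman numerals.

XXIV = 24
XL = 40
24 × 40 = 960

CMLX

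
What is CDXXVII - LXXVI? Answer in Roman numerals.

CDXXVII = 427
LXXVI = 76
427 - 76 = 351

CCCLI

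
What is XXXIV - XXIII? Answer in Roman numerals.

XXXIV = 34
XXIII = 23
34 - 23 = 11

XI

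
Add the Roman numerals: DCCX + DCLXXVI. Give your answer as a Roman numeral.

DCCX = 710
DCLXXVI = 676
710 + 676 = 1386

MCCCLXXXVI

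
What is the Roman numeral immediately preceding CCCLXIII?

CCCLXIII = 363, so the previous integer is 363 - 1 = 362

CCCLXII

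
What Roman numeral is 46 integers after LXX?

LXX = 70
70 + 46 = 116

CXVI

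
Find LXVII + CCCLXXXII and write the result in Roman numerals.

LXVII = 67
CCCLXXXII = 382
67 + 382 = 449

CDXLIX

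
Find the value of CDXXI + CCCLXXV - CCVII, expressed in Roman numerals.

CDXXI = 421, CCCLXXV = 375, CCVII = 207
421 + 375 = 796
796 - 207 = 589

DLXXXIX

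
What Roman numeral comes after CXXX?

CXXX = 130, so the next integer is 130 + 1 = 131

CXXXI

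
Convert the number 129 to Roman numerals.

Convert 129 to Roman numerals:
  129 contains 1×100 (C)
  29 contains 2×10 (XX)
  9 contains 1×9 (IX)

CXXIX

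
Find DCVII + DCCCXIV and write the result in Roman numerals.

DCVII = 607
DCCCXIV = 814
607 + 814 = 1421

MCDXXI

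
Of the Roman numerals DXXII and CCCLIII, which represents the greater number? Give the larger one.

DXXII = 522
CCCLIII = 353
522 is larger

DXXII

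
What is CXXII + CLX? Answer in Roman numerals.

CXXII = 122
CLX = 160
122 + 160 = 282

CCLXXXII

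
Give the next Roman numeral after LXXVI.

LXXVI = 76, so the next integer is 76 + 1 = 77

LXXVII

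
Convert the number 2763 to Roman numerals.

Convert 2763 to Roman numerals:
  2763 contains 2×1000 (MM)
  763 contains 1×500 (D)
  263 contains 2×100 (CC)
  63 contains 1×50 (L)
  13 contains 1×10 (X)
  3 contains 3×1 (III)

MMDCCLXIII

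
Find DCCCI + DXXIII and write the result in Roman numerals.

DCCCI = 801
DXXIII = 523
801 + 523 = 1324

MCCCXXIV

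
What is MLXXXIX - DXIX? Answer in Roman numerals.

MLXXXIX = 1089
DXIX = 519
1089 - 519 = 570

DLXX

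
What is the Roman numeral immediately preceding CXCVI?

CXCVI = 196, so the previous integer is 196 - 1 = 195

CXCV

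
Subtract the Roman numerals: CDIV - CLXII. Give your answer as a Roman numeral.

CDIV = 404
CLXII = 162
404 - 162 = 242

CCXLII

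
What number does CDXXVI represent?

CDXXVI: CD=400, X=10, X=10, V=5, I=1
400 + 10 + 10 + 5 + 1 = 426

426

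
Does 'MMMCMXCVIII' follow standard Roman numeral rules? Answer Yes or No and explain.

'MMMCMXCVIII': Check the rules: uses only the symbols I, V, X, L, C, D, M; no symbol is repeated more than three times in a row; V, L and D each appear at most once; the only places a smaller symbol precedes a larger one are the allowed subtractive pairs CM, XC, the symbol right after such a pair (if any) is smaller than the pair's first symbol, and otherwise the values never increase from left to right. Value: M (1000) + M (1000) + M (1000) + CM (900) + XC (90) + V (5) + I (1) + I (1) + I (1) = 3998. So it is a valid standard Roman numeral.

Yes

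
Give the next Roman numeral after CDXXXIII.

CDXXXIII = 433, so the next integer is 433 + 1 = 434

CDXXXIV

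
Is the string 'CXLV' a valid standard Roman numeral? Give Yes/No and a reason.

'CXLV': Check the rules: uses only the symbols I, V, X, L, C, D, M; no symbol is repeated more than three times in a row; V, L and D each appear at most once; the only place a smaller symbol precedes a larger one is the allowed subtractive pair XL, the symbol right after such a pair (if any) is smaller than the pair's first symbol, and otherwise the values never increase from left to right. Value: C (100) + XL (40) + V (5) = 145. So it is a valid standard Roman numeral.

Yes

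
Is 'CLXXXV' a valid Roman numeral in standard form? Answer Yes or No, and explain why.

'CLXXXV': Check the rules: uses only the symbols I, V, X, L, C, D, M; no symbol is repeated more than three times in a row; V, L and D each appear at most once; no smaller symbol precedes a larger one (values never increase from left to right). Value: C (100) + L (50) + X (10) + X (10) + X (10) + V (5) = 185. So it is a valid standard Roman numeral.

Yes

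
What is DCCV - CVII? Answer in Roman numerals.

DCCV = 705
CVII = 107
705 - 107 = 598

DXCVIII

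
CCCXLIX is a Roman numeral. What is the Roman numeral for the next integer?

CCCXLIX = 349; next is 350

CCCL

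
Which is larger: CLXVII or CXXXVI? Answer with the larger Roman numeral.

CLXVII = 167
CXXXVI = 136
167 is larger

CLXVII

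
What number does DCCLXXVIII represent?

DCCLXXVIII: D=500, C=100, C=100, L=50, X=10, X=10, V=5, I=1, I=1, I=1
500 + 100 + 100 + 50 + 10 + 10 + 5 + 1 + 1 + 1 = 778

778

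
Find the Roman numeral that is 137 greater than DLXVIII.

DLXVIII = 568
568 + 137 = 705

DCCV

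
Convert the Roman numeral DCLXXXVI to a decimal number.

DCLXXXVI: D=500, C=100, L=50, X=10, X=10, X=10, V=5, I=1
500 + 100 + 50 + 10 + 10 + 10 + 5 + 1 = 686

686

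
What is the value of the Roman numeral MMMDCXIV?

MMMDCXIV: M=1000, M=1000, M=1000, D=500, C=100, X=10, IV=4
1000 + 1000 + 1000 + 500 + 100 + 10 + 4 = 3614

3614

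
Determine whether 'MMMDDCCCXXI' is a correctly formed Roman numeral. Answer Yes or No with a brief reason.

'MMMDDCCCXXI': D should not appear more than once

No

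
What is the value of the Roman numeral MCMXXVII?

MCMXXVII: M=1000, CM=900, X=10, X=10, V=5, I=1, I=1
1000 + 900 + 10 + 10 + 5 + 1 + 1 = 1927

1927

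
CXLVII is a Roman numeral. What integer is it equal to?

CXLVII: C=100, XL=40, V=5, I=1, I=1
100 + 40 + 5 + 1 + 1 = 147

147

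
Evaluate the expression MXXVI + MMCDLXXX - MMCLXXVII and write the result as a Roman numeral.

MXXVI = 1026, MMCDLXXX = 2480, MMCLXXVII = 2177
1026 + 2480 = 3506
3506 - 2177 = 1329

MCCCXXIX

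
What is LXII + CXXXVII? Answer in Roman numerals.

LXII = 62
CXXXVII = 137
62 + 137 = 199

CXCIX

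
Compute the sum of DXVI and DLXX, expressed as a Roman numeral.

DXVI = 516
DLXX = 570
516 + 570 = 1086

MLXXXVI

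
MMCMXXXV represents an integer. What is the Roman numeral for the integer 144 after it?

MMCMXXXV = 2935
2935 + 144 = 3079

MMMLXXIX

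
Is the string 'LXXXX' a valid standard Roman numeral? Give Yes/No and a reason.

'LXXXX': More than 3 consecutive X's

No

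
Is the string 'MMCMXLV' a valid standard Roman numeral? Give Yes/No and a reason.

'MMCMXLV': Check the rules: uses only the symbols I, V, X, L, C, D, M; no symbol is repeated more than three times in a row; V, L and D each appear at most once; the only places a smaller symbol precedes a larger one are the allowed subtractive pairs CM, XL, the symbol right after such a pair (if any) is smaller than the pair's first symbol, and otherwise the values never increase from left to right. Value: M (1000) + M (1000) + CM (900) + XL (40) + V (5) = 2945. So it is a valid standard Roman numeral.

Yes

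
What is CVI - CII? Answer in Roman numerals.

CVI = 106
CII = 102
106 - 102 = 4

IV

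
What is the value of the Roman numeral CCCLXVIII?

CCCLXVIII: C=100, C=100, C=100, L=50, X=10, V=5, I=1, I=1, I=1
100 + 100 + 100 + 50 + 10 + 5 + 1 + 1 + 1 = 368

368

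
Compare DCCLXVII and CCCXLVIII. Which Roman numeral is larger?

DCCLXVII = 767
CCCXLVIII = 348
767 is larger

DCCLXVII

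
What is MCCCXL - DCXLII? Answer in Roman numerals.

MCCCXL = 1340
DCXLII = 642
1340 - 642 = 698

DCXCVIII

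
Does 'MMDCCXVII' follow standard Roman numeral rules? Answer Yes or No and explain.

'MMDCCXVII': Check the rules: uses only the symbols I, V, X, L, C, D, M; no symbol is repeated more than three times in a row; V, L and D each appear at most once; no smaller symbol precedes a larger one (values never increase from left to right). Value: M (1000) + M (1000) + D (500) + C (100) + C (100) + X (10) + V (5) + I (1) + I (1) = 2717. So it is a valid standard Roman numeral.

Yes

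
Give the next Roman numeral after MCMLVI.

MCMLVI = 1956; next is 1957

MCMLVII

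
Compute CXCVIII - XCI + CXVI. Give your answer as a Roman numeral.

CXCVIII = 198, XCI = 91, CXVI = 116
198 - 91 = 107
107 + 116 = 223

CCXXIII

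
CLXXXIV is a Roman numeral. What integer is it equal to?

CLXXXIV: C=100, L=50, X=10, X=10, X=10, IV=4
100 + 50 + 10 + 10 + 10 + 4 = 184

184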